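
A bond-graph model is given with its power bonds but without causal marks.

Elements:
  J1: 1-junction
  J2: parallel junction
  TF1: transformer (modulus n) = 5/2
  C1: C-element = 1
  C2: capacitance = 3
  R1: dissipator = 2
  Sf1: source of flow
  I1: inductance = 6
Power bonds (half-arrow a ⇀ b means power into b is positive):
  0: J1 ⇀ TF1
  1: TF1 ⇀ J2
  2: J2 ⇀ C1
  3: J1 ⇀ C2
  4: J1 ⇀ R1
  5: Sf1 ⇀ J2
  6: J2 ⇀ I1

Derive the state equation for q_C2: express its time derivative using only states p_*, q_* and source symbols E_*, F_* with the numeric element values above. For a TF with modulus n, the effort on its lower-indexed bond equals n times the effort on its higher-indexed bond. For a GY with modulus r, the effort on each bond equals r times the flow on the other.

β5 |Sf1  (source Sf1 imposes f)
β2 |J2  (C1: C, integral causality)
β1 |TF1  (common-e at J2 fixed by 2)
β6 |I1  (common-e at J2 fixed by 2)
β0 |J1  (TF1 one-in-one-out from 1)
β3 |J1  (C2: C, integral causality)
β4 |R1  (J1: last free bond brings flow in)

dq_C2/dt = -5*q_C1/4 - q_C2/6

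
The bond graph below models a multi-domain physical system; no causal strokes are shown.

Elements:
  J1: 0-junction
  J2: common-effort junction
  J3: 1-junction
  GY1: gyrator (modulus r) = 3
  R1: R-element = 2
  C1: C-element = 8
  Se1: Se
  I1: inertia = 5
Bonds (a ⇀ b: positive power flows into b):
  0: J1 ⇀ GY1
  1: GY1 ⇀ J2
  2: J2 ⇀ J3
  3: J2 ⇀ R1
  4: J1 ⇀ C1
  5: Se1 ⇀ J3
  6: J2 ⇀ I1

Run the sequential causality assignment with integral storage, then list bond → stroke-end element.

β5 →J3  (Se1: effort source, stroke at far end)
β2 →J2  (closing 1-jn rule on J3)
β1 →GY1  (common-e at J2 fixed by 2)
β3 →R1  (common-e at J2 fixed by 2)
β6 →I1  (J2 effort already set via bond 2)
β0 →GY1  (through GY1, causality inverts; strokes same side of GY1)
β4 →J1  (only one effort-in slot at J1)

#0 |GY1
#1 |GY1
#2 |J2
#3 |R1
#4 |J1
#5 |J3
#6 |I1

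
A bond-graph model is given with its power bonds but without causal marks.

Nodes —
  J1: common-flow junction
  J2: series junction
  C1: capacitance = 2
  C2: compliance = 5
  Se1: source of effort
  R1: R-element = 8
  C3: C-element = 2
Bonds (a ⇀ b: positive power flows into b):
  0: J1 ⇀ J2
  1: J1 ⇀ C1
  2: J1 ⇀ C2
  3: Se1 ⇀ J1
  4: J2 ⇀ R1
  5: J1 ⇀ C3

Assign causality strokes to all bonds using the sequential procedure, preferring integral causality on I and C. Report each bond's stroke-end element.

b0 |J2
b1 |J1
b2 |J1
b3 |J1
b4 |R1
b5 |J1

bond 3 stroke at J1  (Se1 fixes effort; stroke away)
bond 1 stroke at J1  (prefer integral on C1)
bond 2 stroke at J1  (C2 integral (e out))
bond 5 stroke at J1  (C3 integral (e out))
bond 0 stroke at J2  (J1: last free bond brings flow in)
bond 4 stroke at R1  (closing 1-jn rule on J2)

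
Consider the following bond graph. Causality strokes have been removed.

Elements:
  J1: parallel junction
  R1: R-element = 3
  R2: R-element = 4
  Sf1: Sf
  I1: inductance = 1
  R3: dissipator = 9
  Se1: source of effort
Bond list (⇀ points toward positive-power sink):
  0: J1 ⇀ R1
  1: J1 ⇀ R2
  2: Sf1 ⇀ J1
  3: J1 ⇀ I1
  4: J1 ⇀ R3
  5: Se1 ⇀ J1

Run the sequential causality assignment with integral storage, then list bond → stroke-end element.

β0 →R1
β1 →R2
β2 →Sf1
β3 →I1
β4 →R3
β5 →J1

bond 2 stroke at Sf1  (Sf1 (Sf) sets flow on bond)
bond 5 stroke at J1  (Se1: effort source, stroke at far end)
bond 0 stroke at R1  (common-e at J1 fixed by 5)
bond 1 stroke at R2  (0-jn J1 has e-setter on 5)
bond 3 stroke at I1  (common-e at J1 fixed by 5)
bond 4 stroke at R3  (common-e at J1 fixed by 5)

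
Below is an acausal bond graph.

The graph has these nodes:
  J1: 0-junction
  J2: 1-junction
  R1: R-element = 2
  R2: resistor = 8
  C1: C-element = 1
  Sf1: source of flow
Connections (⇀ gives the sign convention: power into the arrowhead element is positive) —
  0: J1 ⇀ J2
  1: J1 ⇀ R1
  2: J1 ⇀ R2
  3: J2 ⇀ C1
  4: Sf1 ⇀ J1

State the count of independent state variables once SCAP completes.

#4 |Sf1  (Sf1: flow source, stroke at near end)
#3 |J2  (C1: C, integral causality)
#0 |J1  (only one flow-in slot at J2)
#1 |R1  (J1 effort already set via bond 0)
#2 |R2  (common-e at J1 fixed by 0)

1  (C1 all integral)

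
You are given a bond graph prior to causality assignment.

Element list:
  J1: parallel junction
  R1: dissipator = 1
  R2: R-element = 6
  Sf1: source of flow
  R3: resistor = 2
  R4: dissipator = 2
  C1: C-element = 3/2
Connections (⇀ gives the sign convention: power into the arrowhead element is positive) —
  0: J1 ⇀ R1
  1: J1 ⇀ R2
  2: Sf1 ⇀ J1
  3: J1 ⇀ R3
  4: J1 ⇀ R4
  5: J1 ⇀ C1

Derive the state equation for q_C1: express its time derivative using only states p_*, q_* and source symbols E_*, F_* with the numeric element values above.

dq_C1/dt = F_Sf1 - 13*q_C1/9

#2 stroke at Sf1  (Sf1 (Sf) sets flow on bond)
#5 stroke at J1  (C1 outputs effort q/C1)
#0 stroke at R1  (J1 effort already set via bond 5)
#1 stroke at R2  (J1: bond 5 brought effort, rest push out)
#3 stroke at R3  (J1 effort already set via bond 5)
#4 stroke at R4  (J1: bond 5 brought effort, rest push out)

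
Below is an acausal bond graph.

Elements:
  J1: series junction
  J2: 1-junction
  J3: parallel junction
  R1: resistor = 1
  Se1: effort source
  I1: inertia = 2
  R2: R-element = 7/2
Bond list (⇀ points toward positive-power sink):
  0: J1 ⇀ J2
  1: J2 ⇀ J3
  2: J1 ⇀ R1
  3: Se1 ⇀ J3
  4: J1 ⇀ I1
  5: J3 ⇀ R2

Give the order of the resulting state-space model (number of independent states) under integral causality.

1  (I1 all integral)

β3 stroke at J3  (source Se1 imposes e)
β1 stroke at J2  (common-e at J3 fixed by 3)
β5 stroke at R2  (0-jn J3 has e-setter on 3)
β0 stroke at J1  (only one flow-in slot at J2)
β4 stroke at I1  (I1 outputs flow p/I1)
β2 stroke at J1  (common-f at J1 fixed by 4)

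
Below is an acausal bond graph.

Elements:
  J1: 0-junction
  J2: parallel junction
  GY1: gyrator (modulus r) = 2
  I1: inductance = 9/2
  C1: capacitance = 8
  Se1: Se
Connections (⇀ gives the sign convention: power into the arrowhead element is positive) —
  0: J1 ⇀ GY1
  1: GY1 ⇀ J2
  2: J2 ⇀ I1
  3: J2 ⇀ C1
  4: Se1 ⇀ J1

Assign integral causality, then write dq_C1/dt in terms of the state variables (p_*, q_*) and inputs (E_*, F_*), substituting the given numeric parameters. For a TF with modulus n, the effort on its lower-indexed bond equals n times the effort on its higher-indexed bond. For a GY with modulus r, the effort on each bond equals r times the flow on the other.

#4 |J1  (Se1: effort source, stroke at far end)
#0 |GY1  (J1 effort already set via bond 4)
#1 |GY1  (GY GY1: same side as bond 0)
#2 |I1  (I1 outputs flow p/I1)
#3 |J2  (J2 needs exactly one e-in)

dq_C1/dt = E_Se1/2 - 2*p_I1/9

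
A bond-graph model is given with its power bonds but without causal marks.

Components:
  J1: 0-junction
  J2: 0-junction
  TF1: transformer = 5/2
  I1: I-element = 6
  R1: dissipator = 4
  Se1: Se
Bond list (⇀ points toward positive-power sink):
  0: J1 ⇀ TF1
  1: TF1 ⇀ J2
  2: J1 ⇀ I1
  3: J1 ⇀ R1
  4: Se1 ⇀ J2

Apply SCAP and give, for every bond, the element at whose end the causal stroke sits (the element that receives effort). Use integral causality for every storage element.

β4 stroke at J2  (source Se1 imposes e)
β1 stroke at TF1  (common-e at J2 fixed by 4)
β0 stroke at J1  (TF TF1: opposite of bond 1)
β2 stroke at I1  (J1 effort already set via bond 0)
β3 stroke at R1  (J1: bond 0 brought effort, rest push out)

bond 0 |J1
bond 1 |TF1
bond 2 |I1
bond 3 |R1
bond 4 |J2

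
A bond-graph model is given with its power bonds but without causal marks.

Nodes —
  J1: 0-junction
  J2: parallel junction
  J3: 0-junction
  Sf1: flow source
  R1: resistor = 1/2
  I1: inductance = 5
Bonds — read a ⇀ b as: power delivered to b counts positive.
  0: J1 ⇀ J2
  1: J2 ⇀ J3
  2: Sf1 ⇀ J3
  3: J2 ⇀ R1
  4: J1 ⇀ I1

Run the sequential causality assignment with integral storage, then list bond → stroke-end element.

bond 0 stroke at J1
bond 1 stroke at J3
bond 2 stroke at Sf1
bond 3 stroke at J2
bond 4 stroke at I1

β2 stroke at Sf1  (Sf1 (Sf) sets flow on bond)
β1 stroke at J3  (J3 needs exactly one e-in)
β4 stroke at I1  (I1 integral (f out))
β0 stroke at J1  (J1 needs exactly one e-in)
β3 stroke at J2  (J2: last free bond brings effort in)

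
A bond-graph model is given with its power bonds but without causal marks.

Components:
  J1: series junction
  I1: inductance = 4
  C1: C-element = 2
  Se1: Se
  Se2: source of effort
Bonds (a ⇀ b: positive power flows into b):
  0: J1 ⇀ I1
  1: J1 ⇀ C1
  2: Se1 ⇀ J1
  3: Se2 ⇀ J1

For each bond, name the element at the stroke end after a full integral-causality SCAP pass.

bond 0 stroke→I1
bond 1 stroke→J1
bond 2 stroke→J1
bond 3 stroke→J1

#2 →J1  (source Se1 imposes e)
#3 →J1  (Se2: effort source, stroke at far end)
#0 →I1  (I1 integral (f out))
#1 →J1  (J1: bond 0 brought flow, rest push out)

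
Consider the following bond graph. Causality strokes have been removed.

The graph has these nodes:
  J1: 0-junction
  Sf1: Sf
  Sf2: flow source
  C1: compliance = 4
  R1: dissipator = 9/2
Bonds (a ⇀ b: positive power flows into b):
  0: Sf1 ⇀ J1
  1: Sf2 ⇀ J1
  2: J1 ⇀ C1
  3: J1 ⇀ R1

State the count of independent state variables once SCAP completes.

1  (C1 all integral)

bond 0 |Sf1  (source Sf1 imposes f)
bond 1 |Sf2  (Sf2 (Sf) sets flow on bond)
bond 2 |J1  (C1 outputs effort q/C1)
bond 3 |R1  (J1: bond 2 brought effort, rest push out)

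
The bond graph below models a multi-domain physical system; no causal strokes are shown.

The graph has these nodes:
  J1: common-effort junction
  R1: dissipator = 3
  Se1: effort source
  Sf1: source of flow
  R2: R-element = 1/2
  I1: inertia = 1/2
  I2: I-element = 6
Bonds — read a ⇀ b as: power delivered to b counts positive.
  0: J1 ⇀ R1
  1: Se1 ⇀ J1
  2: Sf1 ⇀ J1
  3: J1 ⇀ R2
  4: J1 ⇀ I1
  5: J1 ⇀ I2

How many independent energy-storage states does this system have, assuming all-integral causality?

2  (I1, I2 all integral)

bond 1 stroke→J1  (Se1: effort source, stroke at far end)
bond 2 stroke→Sf1  (Sf1 (Sf) sets flow on bond)
bond 0 stroke→R1  (common-e at J1 fixed by 1)
bond 3 stroke→R2  (J1: bond 1 brought effort, rest push out)
bond 4 stroke→I1  (0-jn J1 has e-setter on 1)
bond 5 stroke→I2  (0-jn J1 has e-setter on 1)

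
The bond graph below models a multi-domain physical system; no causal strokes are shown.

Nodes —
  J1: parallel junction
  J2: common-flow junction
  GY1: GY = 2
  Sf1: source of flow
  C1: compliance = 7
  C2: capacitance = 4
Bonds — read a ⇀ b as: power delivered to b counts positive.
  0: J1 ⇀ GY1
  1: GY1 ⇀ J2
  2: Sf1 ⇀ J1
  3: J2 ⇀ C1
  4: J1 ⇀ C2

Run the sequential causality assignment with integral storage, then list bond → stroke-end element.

#2 →Sf1  (Sf1: flow source, stroke at near end)
#3 →J2  (C1: C, integral causality)
#1 →GY1  (only one flow-in slot at J2)
#0 →GY1  (through GY1, causality inverts; strokes same side of GY1)
#4 →J1  (J1: last free bond brings effort in)

bond 0 stroke at GY1
bond 1 stroke at GY1
bond 2 stroke at Sf1
bond 3 stroke at J2
bond 4 stroke at J1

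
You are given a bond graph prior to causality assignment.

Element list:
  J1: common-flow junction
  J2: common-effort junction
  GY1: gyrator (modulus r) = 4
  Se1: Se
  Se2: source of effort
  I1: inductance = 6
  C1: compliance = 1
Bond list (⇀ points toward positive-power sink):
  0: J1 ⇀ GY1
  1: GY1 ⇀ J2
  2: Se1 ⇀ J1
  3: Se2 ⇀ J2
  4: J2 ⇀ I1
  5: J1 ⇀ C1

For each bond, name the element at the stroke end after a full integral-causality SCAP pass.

β0 |GY1
β1 |GY1
β2 |J1
β3 |J2
β4 |I1
β5 |J1

bond 2 stroke at J1  (source Se1 imposes e)
bond 3 stroke at J2  (Se2: effort source, stroke at far end)
bond 1 stroke at GY1  (J2: bond 3 brought effort, rest push out)
bond 4 stroke at I1  (common-e at J2 fixed by 3)
bond 0 stroke at GY1  (GY GY1: same side as bond 1)
bond 5 stroke at J1  (1-jn J1 has f-setter on 0)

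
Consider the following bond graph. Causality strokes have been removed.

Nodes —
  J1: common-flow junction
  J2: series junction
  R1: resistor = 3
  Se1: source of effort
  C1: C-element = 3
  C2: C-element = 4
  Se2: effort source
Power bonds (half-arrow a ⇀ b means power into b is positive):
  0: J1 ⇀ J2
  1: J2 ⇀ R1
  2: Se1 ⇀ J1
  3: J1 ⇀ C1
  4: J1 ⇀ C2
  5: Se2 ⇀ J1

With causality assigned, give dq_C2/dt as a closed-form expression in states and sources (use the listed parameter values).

dq_C2/dt = E_Se1/3 + E_Se2/3 - q_C1/9 - q_C2/12

β2 stroke at J1  (source Se1 imposes e)
β5 stroke at J1  (Se2: effort source, stroke at far end)
β3 stroke at J1  (C1: C, integral causality)
β4 stroke at J1  (C2: C, integral causality)
β0 stroke at J2  (J1 needs exactly one f-in)
β1 stroke at R1  (J2: last free bond brings flow in)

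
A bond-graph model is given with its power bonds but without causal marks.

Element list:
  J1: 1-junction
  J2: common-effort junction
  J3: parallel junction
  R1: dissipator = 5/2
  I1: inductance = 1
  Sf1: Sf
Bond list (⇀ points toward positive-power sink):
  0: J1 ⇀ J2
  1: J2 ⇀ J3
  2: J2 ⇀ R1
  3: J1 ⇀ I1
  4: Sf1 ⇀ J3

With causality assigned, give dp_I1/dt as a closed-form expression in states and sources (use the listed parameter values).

dp_I1/dt = -5*F_Sf1/2 - 5*p_I1/2

#4 |Sf1  (Sf1: flow source, stroke at near end)
#1 |J3  (J3: last free bond brings effort in)
#3 |I1  (I1 integral (f out))
#0 |J1  (common-f at J1 fixed by 3)
#2 |J2  (J2 needs exactly one e-in)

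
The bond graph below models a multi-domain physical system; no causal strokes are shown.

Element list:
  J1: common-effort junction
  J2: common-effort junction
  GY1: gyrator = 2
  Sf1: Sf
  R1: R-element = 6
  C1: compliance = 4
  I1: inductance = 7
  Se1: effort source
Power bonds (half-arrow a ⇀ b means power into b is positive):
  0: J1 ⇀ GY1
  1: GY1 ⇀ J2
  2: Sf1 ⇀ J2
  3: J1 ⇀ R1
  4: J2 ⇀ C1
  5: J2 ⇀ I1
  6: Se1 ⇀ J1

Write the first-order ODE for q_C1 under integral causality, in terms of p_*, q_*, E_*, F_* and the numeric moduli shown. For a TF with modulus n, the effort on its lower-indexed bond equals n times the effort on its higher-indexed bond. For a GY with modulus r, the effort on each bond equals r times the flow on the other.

dq_C1/dt = E_Se1/2 + F_Sf1 - p_I1/7

b2 stroke at Sf1  (Sf1: flow source, stroke at near end)
b6 stroke at J1  (source Se1 imposes e)
b0 stroke at GY1  (J1: bond 6 brought effort, rest push out)
b3 stroke at R1  (J1: bond 6 brought effort, rest push out)
b1 stroke at GY1  (GY1: gyrator matches bond 0)
b4 stroke at J2  (C1 integral (e out))
b5 stroke at I1  (J2 effort already set via bond 4)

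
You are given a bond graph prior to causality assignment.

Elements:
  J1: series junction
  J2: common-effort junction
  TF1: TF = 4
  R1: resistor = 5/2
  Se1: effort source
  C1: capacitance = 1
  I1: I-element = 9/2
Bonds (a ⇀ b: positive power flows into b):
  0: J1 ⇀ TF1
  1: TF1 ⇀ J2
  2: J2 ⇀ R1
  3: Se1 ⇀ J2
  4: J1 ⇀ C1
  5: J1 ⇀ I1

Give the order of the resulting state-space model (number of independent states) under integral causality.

b3 →J2  (Se1 (Se) sets effort on bond)
b1 →TF1  (common-e at J2 fixed by 3)
b2 →R1  (common-e at J2 fixed by 3)
b0 →J1  (through TF1, causality passes straight; one stroke at TF1)
b4 →J1  (C1 integral (e out))
b5 →I1  (closing 1-jn rule on J1)

2  (C1, I1 all integral)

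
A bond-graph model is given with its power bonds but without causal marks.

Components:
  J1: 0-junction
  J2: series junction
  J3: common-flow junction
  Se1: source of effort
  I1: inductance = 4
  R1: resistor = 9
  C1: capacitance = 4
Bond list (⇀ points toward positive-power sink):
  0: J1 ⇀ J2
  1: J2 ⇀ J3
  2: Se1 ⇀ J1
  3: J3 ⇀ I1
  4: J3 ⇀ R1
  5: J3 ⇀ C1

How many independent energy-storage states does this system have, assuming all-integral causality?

2  (C1, I1 all integral)

bond 2 stroke→J1  (Se1 fixes effort; stroke away)
bond 0 stroke→J2  (J1: bond 2 brought effort, rest push out)
bond 1 stroke→J3  (closing 1-jn rule on J2)
bond 3 stroke→I1  (I1: I, integral causality)
bond 4 stroke→J3  (common-f at J3 fixed by 3)
bond 5 stroke→J3  (J3 flow already set via bond 3)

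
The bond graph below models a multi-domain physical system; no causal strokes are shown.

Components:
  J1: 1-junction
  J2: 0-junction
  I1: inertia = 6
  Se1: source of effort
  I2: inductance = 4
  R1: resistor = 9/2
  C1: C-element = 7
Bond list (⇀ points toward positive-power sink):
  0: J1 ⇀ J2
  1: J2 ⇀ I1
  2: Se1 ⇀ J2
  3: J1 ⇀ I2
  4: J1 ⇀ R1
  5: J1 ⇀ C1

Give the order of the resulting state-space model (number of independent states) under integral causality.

bond 2 →J2  (source Se1 imposes e)
bond 0 →J1  (J2 effort already set via bond 2)
bond 1 →I1  (common-e at J2 fixed by 2)
bond 3 →I2  (prefer integral on I2)
bond 4 →J1  (1-jn J1 has f-setter on 3)
bond 5 →J1  (J1: bond 3 brought flow, rest push out)

3  (C1, I1, I2 all integral)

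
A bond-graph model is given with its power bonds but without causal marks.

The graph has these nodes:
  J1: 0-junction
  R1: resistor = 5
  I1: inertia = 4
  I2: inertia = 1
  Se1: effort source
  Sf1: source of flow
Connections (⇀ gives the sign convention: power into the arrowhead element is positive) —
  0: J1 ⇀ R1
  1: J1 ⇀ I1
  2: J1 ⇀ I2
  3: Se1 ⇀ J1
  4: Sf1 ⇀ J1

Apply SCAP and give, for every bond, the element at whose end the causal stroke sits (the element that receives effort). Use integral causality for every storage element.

b3 |J1  (source Se1 imposes e)
b4 |Sf1  (Sf1 fixes flow; stroke at Sf1)
b0 |R1  (0-jn J1 has e-setter on 3)
b1 |I1  (common-e at J1 fixed by 3)
b2 |I2  (common-e at J1 fixed by 3)

#0 stroke→R1
#1 stroke→I1
#2 stroke→I2
#3 stroke→J1
#4 stroke→Sf1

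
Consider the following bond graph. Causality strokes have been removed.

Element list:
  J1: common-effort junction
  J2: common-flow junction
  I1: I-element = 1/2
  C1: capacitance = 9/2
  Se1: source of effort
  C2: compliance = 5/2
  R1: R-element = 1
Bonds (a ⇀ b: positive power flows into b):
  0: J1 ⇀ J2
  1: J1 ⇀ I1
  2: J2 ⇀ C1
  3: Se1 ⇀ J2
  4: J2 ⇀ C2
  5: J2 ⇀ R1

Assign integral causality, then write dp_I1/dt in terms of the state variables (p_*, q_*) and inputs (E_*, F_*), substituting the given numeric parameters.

bond 3 |J2  (Se1: effort source, stroke at far end)
bond 1 |I1  (I1 integral (f out))
bond 0 |J1  (J1: last free bond brings effort in)
bond 2 |J2  (J2: bond 0 brought flow, rest push out)
bond 4 |J2  (J2: bond 0 brought flow, rest push out)
bond 5 |J2  (J2: bond 0 brought flow, rest push out)

dp_I1/dt = -E_Se1 - 2*p_I1 + 2*q_C1/9 + 2*q_C2/5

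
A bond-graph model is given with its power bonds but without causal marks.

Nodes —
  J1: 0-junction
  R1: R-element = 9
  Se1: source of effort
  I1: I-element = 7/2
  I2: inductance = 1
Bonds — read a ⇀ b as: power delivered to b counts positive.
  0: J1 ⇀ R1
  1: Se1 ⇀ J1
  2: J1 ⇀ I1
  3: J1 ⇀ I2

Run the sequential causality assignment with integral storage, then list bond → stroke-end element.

#0 stroke at R1
#1 stroke at J1
#2 stroke at I1
#3 stroke at I2

#1 →J1  (source Se1 imposes e)
#0 →R1  (common-e at J1 fixed by 1)
#2 →I1  (0-jn J1 has e-setter on 1)
#3 →I2  (0-jn J1 has e-setter on 1)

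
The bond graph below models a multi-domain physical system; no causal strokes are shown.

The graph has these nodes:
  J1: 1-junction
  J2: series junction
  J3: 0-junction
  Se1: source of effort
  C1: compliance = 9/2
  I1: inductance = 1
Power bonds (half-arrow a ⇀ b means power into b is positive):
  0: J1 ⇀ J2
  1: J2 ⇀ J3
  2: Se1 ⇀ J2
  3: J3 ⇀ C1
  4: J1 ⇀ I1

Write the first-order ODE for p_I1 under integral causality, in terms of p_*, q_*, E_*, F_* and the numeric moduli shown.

dp_I1/dt = E_Se1 - 2*q_C1/9

#2 →J2  (Se1: effort source, stroke at far end)
#3 →J3  (prefer integral on C1)
#1 →J2  (J3 effort already set via bond 3)
#0 →J1  (closing 1-jn rule on J2)
#4 →I1  (closing 1-jn rule on J1)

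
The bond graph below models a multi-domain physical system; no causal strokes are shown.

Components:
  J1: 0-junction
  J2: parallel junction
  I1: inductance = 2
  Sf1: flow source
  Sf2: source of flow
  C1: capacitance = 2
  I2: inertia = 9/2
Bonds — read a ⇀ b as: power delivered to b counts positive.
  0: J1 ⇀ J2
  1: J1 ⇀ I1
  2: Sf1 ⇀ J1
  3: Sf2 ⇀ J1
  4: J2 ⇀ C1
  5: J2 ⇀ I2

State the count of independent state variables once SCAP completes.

bond 2 |Sf1  (source Sf1 imposes f)
bond 3 |Sf2  (Sf2: flow source, stroke at near end)
bond 1 |I1  (prefer integral on I1)
bond 0 |J1  (J1: last free bond brings effort in)
bond 4 |J2  (C1 integral (e out))
bond 5 |I2  (0-jn J2 has e-setter on 4)

3  (C1, I1, I2 all integral)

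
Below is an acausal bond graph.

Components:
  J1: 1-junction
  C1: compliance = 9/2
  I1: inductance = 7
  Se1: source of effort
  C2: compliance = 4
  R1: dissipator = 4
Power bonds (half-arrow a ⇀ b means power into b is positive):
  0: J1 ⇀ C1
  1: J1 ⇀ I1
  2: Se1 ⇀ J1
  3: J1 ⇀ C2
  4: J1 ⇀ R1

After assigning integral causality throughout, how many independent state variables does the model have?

3  (C1, C2, I1 all integral)

b2 →J1  (source Se1 imposes e)
b0 →J1  (C1 outputs effort q/C1)
b1 →I1  (I1: I, integral causality)
b3 →J1  (1-jn J1 has f-setter on 1)
b4 →J1  (J1: bond 1 brought flow, rest push out)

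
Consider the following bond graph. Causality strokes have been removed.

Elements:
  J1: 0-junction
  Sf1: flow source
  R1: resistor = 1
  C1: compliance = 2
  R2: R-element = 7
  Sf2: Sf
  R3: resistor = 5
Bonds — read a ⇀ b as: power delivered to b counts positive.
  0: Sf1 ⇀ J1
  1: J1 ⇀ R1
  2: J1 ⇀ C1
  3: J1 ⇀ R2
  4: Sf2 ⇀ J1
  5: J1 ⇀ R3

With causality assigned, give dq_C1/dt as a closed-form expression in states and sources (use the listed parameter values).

dq_C1/dt = F_Sf1 + F_Sf2 - 47*q_C1/70

β0 |Sf1  (Sf1 (Sf) sets flow on bond)
β4 |Sf2  (source Sf2 imposes f)
β2 |J1  (C1: C, integral causality)
β1 |R1  (common-e at J1 fixed by 2)
β3 |R2  (J1: bond 2 brought effort, rest push out)
β5 |R3  (common-e at J1 fixed by 2)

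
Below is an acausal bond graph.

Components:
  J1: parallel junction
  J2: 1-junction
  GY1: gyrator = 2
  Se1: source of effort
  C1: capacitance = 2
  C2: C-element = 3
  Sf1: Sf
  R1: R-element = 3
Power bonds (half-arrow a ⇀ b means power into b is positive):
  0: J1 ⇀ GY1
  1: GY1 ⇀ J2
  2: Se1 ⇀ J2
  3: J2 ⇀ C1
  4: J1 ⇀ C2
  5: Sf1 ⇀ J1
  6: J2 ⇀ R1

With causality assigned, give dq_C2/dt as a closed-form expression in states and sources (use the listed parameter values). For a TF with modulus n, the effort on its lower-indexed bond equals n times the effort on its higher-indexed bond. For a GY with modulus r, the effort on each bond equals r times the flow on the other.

dq_C2/dt = E_Se1/2 + F_Sf1 - q_C1/4 - q_C2/4

bond 2 |J2  (Se1 (Se) sets effort on bond)
bond 5 |Sf1  (Sf1: flow source, stroke at near end)
bond 3 |J2  (prefer integral on C1)
bond 4 |J1  (C2 integral (e out))
bond 0 |GY1  (0-jn J1 has e-setter on 4)
bond 1 |GY1  (GY1 both-in/both-out from 0)
bond 6 |J2  (common-f at J2 fixed by 1)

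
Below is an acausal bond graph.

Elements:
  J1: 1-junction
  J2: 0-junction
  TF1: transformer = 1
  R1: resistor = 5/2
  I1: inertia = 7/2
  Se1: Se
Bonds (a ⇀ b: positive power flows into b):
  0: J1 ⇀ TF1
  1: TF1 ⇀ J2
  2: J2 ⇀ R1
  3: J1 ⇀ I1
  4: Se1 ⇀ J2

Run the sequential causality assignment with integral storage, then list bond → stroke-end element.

#4 stroke at J2  (source Se1 imposes e)
#1 stroke at TF1  (J2: bond 4 brought effort, rest push out)
#2 stroke at R1  (J2: bond 4 brought effort, rest push out)
#0 stroke at J1  (TF TF1: opposite of bond 1)
#3 stroke at I1  (J1: last free bond brings flow in)

b0 →J1
b1 →TF1
b2 →R1
b3 →I1
b4 →J2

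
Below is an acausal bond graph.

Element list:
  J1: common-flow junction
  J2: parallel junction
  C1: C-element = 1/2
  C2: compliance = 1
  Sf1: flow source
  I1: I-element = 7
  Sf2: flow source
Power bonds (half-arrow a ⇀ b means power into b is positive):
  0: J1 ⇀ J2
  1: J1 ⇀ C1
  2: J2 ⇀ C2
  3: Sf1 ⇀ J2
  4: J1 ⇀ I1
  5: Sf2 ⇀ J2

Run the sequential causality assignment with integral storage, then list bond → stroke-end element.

b0 stroke→J1
b1 stroke→J1
b2 stroke→J2
b3 stroke→Sf1
b4 stroke→I1
b5 stroke→Sf2

β3 stroke→Sf1  (Sf1 fixes flow; stroke at Sf1)
β5 stroke→Sf2  (Sf2 (Sf) sets flow on bond)
β1 stroke→J1  (C1: C, integral causality)
β2 stroke→J2  (C2 outputs effort q/C2)
β0 stroke→J1  (0-jn J2 has e-setter on 2)
β4 stroke→I1  (J1: last free bond brings flow in)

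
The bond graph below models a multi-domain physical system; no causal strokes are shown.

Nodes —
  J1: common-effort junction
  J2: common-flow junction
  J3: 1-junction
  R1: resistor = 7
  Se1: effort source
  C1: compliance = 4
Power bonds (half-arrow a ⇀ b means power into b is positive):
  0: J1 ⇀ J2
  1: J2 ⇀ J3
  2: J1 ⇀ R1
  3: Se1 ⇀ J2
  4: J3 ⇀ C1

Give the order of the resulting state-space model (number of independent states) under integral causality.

1  (C1 all integral)

bond 3 stroke→J2  (Se1: effort source, stroke at far end)
bond 4 stroke→J3  (C1 integral (e out))
bond 1 stroke→J2  (J3: last free bond brings flow in)
bond 0 stroke→J1  (only one flow-in slot at J2)
bond 2 stroke→R1  (J1 effort already set via bond 0)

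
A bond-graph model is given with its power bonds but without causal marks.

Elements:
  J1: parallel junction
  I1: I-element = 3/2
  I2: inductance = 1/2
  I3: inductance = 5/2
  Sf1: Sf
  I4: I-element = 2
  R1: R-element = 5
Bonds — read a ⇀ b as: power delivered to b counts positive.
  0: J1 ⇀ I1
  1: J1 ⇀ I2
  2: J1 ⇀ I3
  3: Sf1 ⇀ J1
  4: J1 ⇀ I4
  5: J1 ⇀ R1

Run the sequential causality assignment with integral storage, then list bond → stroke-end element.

bond 3 stroke at Sf1  (Sf1: flow source, stroke at near end)
bond 0 stroke at I1  (I1: I, integral causality)
bond 1 stroke at I2  (I2 outputs flow p/I2)
bond 2 stroke at I3  (I3 integral (f out))
bond 4 stroke at I4  (prefer integral on I4)
bond 5 stroke at J1  (J1 needs exactly one e-in)

bond 0 →I1
bond 1 →I2
bond 2 →I3
bond 3 →Sf1
bond 4 →I4
bond 5 →J1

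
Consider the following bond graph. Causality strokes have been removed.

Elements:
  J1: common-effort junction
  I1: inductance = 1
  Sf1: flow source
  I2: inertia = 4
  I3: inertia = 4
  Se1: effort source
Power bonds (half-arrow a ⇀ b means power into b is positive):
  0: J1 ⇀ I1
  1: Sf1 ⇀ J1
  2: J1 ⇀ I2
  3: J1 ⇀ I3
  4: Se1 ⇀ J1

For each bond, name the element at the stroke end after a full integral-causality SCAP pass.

β1 →Sf1  (Sf1 (Sf) sets flow on bond)
β4 →J1  (source Se1 imposes e)
β0 →I1  (J1: bond 4 brought effort, rest push out)
β2 →I2  (common-e at J1 fixed by 4)
β3 →I3  (common-e at J1 fixed by 4)

β0 →I1
β1 →Sf1
β2 →I2
β3 →I3
β4 →J1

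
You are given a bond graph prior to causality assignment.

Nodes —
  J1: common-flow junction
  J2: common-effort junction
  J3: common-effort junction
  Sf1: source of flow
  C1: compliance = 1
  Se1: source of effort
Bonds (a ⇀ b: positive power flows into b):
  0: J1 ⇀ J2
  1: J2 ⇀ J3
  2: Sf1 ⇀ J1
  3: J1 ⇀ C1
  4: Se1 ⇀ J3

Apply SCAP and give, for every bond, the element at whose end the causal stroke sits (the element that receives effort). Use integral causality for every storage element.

b2 |Sf1  (Sf1: flow source, stroke at near end)
b4 |J3  (source Se1 imposes e)
b0 |J1  (common-f at J1 fixed by 2)
b3 |J1  (common-f at J1 fixed by 2)
b1 |J2  (J2: last free bond brings effort in)

#0 |J1
#1 |J2
#2 |Sf1
#3 |J1
#4 |J3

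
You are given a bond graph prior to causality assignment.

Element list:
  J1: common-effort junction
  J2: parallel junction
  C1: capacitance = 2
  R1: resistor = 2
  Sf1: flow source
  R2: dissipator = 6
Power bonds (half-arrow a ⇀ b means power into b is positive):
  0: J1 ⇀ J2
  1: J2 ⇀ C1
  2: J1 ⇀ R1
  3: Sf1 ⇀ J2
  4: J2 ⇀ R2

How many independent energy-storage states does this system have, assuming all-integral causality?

β3 stroke→Sf1  (Sf1 (Sf) sets flow on bond)
β1 stroke→J2  (prefer integral on C1)
β0 stroke→J1  (common-e at J2 fixed by 1)
β4 stroke→R2  (J2 effort already set via bond 1)
β2 stroke→R1  (J1: bond 0 brought effort, rest push out)

1  (C1 all integral)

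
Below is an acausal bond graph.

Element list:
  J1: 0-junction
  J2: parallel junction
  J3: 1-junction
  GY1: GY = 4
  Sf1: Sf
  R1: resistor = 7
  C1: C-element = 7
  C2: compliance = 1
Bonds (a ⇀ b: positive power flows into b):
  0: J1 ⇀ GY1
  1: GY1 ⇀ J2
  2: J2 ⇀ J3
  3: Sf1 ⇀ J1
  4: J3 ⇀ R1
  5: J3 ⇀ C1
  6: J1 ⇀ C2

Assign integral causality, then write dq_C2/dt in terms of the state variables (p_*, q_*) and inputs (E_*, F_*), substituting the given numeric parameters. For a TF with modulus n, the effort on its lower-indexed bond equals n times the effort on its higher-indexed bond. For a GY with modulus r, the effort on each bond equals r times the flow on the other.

dq_C2/dt = F_Sf1 - q_C1/28 - 7*q_C2/16

bond 3 stroke→Sf1  (Sf1 (Sf) sets flow on bond)
bond 5 stroke→J3  (prefer integral on C1)
bond 6 stroke→J1  (prefer integral on C2)
bond 0 stroke→GY1  (0-jn J1 has e-setter on 6)
bond 1 stroke→GY1  (GY1 both-in/both-out from 0)
bond 2 stroke→J2  (closing 0-jn rule on J2)
bond 4 stroke→J3  (common-f at J3 fixed by 2)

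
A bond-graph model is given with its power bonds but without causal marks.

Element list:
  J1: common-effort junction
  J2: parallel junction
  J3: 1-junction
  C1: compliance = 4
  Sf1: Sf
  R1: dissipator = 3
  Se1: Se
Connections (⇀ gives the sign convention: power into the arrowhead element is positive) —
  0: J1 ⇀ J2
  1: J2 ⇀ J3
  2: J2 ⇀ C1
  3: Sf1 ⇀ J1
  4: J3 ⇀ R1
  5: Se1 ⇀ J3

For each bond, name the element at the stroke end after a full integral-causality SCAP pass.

#0 stroke at J1
#1 stroke at J3
#2 stroke at J2
#3 stroke at Sf1
#4 stroke at R1
#5 stroke at J3

β3 →Sf1  (source Sf1 imposes f)
β5 →J3  (Se1 fixes effort; stroke away)
β0 →J1  (J1: last free bond brings effort in)
β2 →J2  (prefer integral on C1)
β1 →J3  (J2 effort already set via bond 2)
β4 →R1  (only one flow-in slot at J3)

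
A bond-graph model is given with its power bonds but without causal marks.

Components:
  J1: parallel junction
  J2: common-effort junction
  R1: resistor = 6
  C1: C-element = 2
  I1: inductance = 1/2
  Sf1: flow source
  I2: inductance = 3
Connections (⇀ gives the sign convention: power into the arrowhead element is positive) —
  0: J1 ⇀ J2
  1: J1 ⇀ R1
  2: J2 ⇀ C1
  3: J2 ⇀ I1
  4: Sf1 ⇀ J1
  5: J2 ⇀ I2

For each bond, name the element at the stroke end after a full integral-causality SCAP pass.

b4 →Sf1  (source Sf1 imposes f)
b2 →J2  (C1 outputs effort q/C1)
b0 →J1  (J2 effort already set via bond 2)
b3 →I1  (0-jn J2 has e-setter on 2)
b5 →I2  (common-e at J2 fixed by 2)
b1 →R1  (J1 effort already set via bond 0)

b0 →J1
b1 →R1
b2 →J2
b3 →I1
b4 →Sf1
b5 →I2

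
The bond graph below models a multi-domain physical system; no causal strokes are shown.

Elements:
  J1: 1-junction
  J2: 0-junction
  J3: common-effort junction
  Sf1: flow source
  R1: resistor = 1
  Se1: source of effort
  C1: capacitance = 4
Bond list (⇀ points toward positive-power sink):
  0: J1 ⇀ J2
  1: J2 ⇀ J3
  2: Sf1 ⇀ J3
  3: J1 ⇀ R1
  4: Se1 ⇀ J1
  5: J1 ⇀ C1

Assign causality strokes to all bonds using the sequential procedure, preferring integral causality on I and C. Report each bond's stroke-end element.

β0 →J2
β1 →J3
β2 →Sf1
β3 →J1
β4 →J1
β5 →J1

#2 stroke→Sf1  (Sf1 fixes flow; stroke at Sf1)
#4 stroke→J1  (Se1: effort source, stroke at far end)
#1 stroke→J3  (only one effort-in slot at J3)
#0 stroke→J2  (J2 needs exactly one e-in)
#3 stroke→J1  (common-f at J1 fixed by 0)
#5 stroke→J1  (J1 flow already set via bond 0)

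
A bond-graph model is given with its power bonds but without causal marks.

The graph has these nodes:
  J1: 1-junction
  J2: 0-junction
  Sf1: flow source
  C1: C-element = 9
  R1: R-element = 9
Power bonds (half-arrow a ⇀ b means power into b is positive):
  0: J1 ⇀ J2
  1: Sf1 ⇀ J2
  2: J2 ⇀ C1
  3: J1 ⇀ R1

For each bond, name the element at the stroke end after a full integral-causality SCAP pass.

b0 stroke at J1
b1 stroke at Sf1
b2 stroke at J2
b3 stroke at R1

#1 stroke→Sf1  (Sf1 fixes flow; stroke at Sf1)
#2 stroke→J2  (C1 outputs effort q/C1)
#0 stroke→J1  (0-jn J2 has e-setter on 2)
#3 stroke→R1  (J1 needs exactly one f-in)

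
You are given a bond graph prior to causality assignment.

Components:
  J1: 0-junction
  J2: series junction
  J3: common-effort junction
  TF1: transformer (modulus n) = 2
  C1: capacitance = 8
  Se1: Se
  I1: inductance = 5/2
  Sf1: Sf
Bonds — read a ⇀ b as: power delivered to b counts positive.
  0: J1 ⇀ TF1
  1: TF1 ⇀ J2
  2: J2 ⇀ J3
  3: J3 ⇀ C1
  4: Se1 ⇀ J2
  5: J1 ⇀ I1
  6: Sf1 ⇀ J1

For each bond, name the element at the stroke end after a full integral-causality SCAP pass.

β4 |J2  (Se1 fixes effort; stroke away)
β6 |Sf1  (Sf1: flow source, stroke at near end)
β3 |J3  (C1 integral (e out))
β2 |J2  (J3 effort already set via bond 3)
β1 |TF1  (J2 needs exactly one f-in)
β0 |J1  (TF TF1: opposite of bond 1)
β5 |I1  (common-e at J1 fixed by 0)

#0 stroke at J1
#1 stroke at TF1
#2 stroke at J2
#3 stroke at J3
#4 stroke at J2
#5 stroke at I1
#6 stroke at Sf1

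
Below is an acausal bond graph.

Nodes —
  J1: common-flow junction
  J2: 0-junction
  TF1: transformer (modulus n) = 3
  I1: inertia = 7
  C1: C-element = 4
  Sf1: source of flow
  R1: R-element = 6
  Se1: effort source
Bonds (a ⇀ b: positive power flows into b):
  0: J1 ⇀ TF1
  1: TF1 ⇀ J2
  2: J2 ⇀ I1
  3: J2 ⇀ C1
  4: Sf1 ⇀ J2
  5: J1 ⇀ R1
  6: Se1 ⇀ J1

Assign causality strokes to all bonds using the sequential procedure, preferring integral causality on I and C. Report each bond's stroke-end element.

β0 stroke at J1
β1 stroke at TF1
β2 stroke at I1
β3 stroke at J2
β4 stroke at Sf1
β5 stroke at R1
β6 stroke at J1

#4 stroke→Sf1  (Sf1: flow source, stroke at near end)
#6 stroke→J1  (source Se1 imposes e)
#2 stroke→I1  (prefer integral on I1)
#3 stroke→J2  (C1 outputs effort q/C1)
#1 stroke→TF1  (J2 effort already set via bond 3)
#0 stroke→J1  (TF1: transformer flips bond 1)
#5 stroke→R1  (J1 needs exactly one f-in)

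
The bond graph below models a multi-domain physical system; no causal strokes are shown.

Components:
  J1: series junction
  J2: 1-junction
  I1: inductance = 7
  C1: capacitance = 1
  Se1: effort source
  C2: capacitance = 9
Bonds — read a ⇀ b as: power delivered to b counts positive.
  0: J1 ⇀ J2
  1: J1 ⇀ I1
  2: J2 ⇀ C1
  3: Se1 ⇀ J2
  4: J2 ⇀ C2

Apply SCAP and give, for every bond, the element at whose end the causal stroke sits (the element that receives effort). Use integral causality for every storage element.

β3 |J2  (source Se1 imposes e)
β1 |I1  (I1 outputs flow p/I1)
β0 |J1  (J1 flow already set via bond 1)
β2 |J2  (common-f at J2 fixed by 0)
β4 |J2  (J2 flow already set via bond 0)

#0 |J1
#1 |I1
#2 |J2
#3 |J2
#4 |J2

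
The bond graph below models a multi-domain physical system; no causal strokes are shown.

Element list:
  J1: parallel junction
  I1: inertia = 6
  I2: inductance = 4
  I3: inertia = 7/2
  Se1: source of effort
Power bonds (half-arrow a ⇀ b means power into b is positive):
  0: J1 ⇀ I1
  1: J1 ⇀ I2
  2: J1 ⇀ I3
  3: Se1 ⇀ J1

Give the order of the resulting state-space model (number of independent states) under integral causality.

β3 stroke at J1  (Se1: effort source, stroke at far end)
β0 stroke at I1  (common-e at J1 fixed by 3)
β1 stroke at I2  (common-e at J1 fixed by 3)
β2 stroke at I3  (J1 effort already set via bond 3)

3  (I1, I2, I3 all integral)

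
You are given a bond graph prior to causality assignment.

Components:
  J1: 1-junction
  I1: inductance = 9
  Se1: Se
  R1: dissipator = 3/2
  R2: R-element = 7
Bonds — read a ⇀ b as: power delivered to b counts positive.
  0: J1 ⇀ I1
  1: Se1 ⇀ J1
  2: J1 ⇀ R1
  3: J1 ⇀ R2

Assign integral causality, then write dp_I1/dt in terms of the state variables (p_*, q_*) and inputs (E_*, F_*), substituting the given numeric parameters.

b1 stroke at J1  (Se1 fixes effort; stroke away)
b0 stroke at I1  (I1: I, integral causality)
b2 stroke at J1  (common-f at J1 fixed by 0)
b3 stroke at J1  (J1 flow already set via bond 0)

dp_I1/dt = E_Se1 - 17*p_I1/18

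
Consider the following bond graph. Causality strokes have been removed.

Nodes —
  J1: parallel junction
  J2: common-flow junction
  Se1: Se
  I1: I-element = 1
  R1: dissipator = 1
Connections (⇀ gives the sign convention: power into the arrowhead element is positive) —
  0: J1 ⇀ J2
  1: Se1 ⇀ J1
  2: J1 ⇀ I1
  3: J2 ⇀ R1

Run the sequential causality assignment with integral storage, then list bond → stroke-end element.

#1 →J1  (source Se1 imposes e)
#0 →J2  (J1: bond 1 brought effort, rest push out)
#2 →I1  (common-e at J1 fixed by 1)
#3 →R1  (J2: last free bond brings flow in)

bond 0 stroke at J2
bond 1 stroke at J1
bond 2 stroke at I1
bond 3 stroke at R1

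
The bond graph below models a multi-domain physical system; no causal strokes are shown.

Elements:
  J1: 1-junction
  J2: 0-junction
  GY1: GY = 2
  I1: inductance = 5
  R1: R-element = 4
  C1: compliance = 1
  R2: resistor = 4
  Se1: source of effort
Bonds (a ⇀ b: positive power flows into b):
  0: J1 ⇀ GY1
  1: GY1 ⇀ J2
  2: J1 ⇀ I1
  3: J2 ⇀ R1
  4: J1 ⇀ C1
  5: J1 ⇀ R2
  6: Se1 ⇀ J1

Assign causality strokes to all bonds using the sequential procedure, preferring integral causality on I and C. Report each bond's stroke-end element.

β0 →J1
β1 →J2
β2 →I1
β3 →R1
β4 →J1
β5 →J1
β6 →J1

b6 |J1  (Se1: effort source, stroke at far end)
b2 |I1  (I1 outputs flow p/I1)
b0 |J1  (1-jn J1 has f-setter on 2)
b4 |J1  (J1: bond 2 brought flow, rest push out)
b5 |J1  (J1: bond 2 brought flow, rest push out)
b1 |J2  (GY GY1: same side as bond 0)
b3 |R1  (0-jn J2 has e-setter on 1)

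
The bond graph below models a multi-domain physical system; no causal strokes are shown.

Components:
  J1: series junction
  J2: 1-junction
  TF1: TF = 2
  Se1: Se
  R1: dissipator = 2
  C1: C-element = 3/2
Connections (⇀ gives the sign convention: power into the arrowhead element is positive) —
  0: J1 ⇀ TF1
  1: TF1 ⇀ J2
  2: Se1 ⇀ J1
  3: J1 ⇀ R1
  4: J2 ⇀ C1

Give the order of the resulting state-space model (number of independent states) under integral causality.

bond 2 |J1  (Se1 (Se) sets effort on bond)
bond 4 |J2  (prefer integral on C1)
bond 1 |TF1  (only one flow-in slot at J2)
bond 0 |J1  (TF1 one-in-one-out from 1)
bond 3 |R1  (J1 needs exactly one f-in)

1  (C1 all integral)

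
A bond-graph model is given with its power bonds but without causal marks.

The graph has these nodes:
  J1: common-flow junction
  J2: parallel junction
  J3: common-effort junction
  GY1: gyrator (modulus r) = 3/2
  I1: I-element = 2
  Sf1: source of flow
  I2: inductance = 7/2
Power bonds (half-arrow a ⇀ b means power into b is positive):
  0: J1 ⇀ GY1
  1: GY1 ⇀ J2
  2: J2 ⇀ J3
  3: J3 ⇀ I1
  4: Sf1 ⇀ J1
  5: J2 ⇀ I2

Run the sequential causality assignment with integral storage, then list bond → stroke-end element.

b0 |J1
b1 |J2
b2 |J3
b3 |I1
b4 |Sf1
b5 |I2

b4 |Sf1  (source Sf1 imposes f)
b0 |J1  (1-jn J1 has f-setter on 4)
b1 |J2  (GY GY1: same side as bond 0)
b2 |J3  (J2: bond 1 brought effort, rest push out)
b5 |I2  (common-e at J2 fixed by 1)
b3 |I1  (common-e at J3 fixed by 2)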